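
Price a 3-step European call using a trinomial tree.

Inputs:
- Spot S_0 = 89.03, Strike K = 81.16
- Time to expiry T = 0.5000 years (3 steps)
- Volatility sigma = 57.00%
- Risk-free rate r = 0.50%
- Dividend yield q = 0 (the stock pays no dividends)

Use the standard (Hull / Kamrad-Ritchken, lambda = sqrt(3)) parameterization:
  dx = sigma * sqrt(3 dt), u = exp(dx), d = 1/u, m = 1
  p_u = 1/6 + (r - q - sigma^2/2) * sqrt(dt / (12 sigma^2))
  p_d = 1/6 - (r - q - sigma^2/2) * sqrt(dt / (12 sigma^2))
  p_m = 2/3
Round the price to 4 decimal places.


dt = T/N = 0.166667; dx = sigma*sqrt(3*dt) = 0.403051
u = exp(dx) = 1.496383; d = 1/u = 0.668278
p_u = 0.134113, p_m = 0.666667, p_d = 0.199220
Discount per step: exp(-r*dt) = 0.999167
Stock lattice S(k, j) with j the centered position index:
  k=0: S(0,+0) = 89.0300
  k=1: S(1,-1) = 59.4968; S(1,+0) = 89.0300; S(1,+1) = 133.2230
  k=2: S(2,-2) = 39.7604; S(2,-1) = 59.4968; S(2,+0) = 89.0300; S(2,+1) = 133.2230; S(2,+2) = 199.3526
  k=3: S(3,-3) = 26.5710; S(3,-2) = 39.7604; S(3,-1) = 59.4968; S(3,+0) = 89.0300; S(3,+1) = 133.2230; S(3,+2) = 199.3526; S(3,+3) = 298.3078
Terminal payoffs V(N, j) = max(S_T - K, 0):
  V(3,-3) = 0.000000; V(3,-2) = 0.000000; V(3,-1) = 0.000000; V(3,+0) = 7.870000; V(3,+1) = 52.062979; V(3,+2) = 118.192601; V(3,+3) = 217.147844
Backward induction: V(k, j) = exp(-r*dt) * [p_u * V(k+1, j+1) + p_m * V(k+1, j) + p_d * V(k+1, j-1)]
  V(2,-2) = exp(-r*dt) * [p_u*0.000000 + p_m*0.000000 + p_d*0.000000] = 0.000000
  V(2,-1) = exp(-r*dt) * [p_u*7.870000 + p_m*0.000000 + p_d*0.000000] = 1.054589
  V(2,+0) = exp(-r*dt) * [p_u*52.062979 + p_m*7.870000 + p_d*0.000000] = 12.218796
  V(2,+1) = exp(-r*dt) * [p_u*118.192601 + p_m*52.062979 + p_d*7.870000] = 52.084246
  V(2,+2) = exp(-r*dt) * [p_u*217.147844 + p_m*118.192601 + p_d*52.062979] = 118.190866
  V(1,-1) = exp(-r*dt) * [p_u*12.218796 + p_m*1.054589 + p_d*0.000000] = 2.339807
  V(1,+0) = exp(-r*dt) * [p_u*52.084246 + p_m*12.218796 + p_d*1.054589] = 15.328349
  V(1,+1) = exp(-r*dt) * [p_u*118.190866 + p_m*52.084246 + p_d*12.218796] = 52.963827
  V(0,+0) = exp(-r*dt) * [p_u*52.963827 + p_m*15.328349 + p_d*2.339807] = 17.773350

Answer: Price = V(0,0) = 17.7734


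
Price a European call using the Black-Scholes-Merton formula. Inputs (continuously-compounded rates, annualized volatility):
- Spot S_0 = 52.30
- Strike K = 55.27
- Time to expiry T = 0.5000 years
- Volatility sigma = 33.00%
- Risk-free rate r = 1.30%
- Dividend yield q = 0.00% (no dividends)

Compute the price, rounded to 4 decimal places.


d1 = (ln(S/K) + (r - q + 0.5*sigma^2) * T) / (sigma * sqrt(T)) = -0.09217627
d2 = d1 - sigma * sqrt(T) = -0.32552151
exp(-rT) = 0.99352108; exp(-qT) = 1.00000000
C = S_0 * exp(-qT) * N(d1) - K * exp(-rT) * N(d2)
N(d1) = 0.46327899; N(d2) = 0.37239320
C = 52.3000 * 1.00000000 * 0.46327899 - 55.2700 * 0.99352108 * 0.37239320 = 3.7807

Answer: Price = 3.7807


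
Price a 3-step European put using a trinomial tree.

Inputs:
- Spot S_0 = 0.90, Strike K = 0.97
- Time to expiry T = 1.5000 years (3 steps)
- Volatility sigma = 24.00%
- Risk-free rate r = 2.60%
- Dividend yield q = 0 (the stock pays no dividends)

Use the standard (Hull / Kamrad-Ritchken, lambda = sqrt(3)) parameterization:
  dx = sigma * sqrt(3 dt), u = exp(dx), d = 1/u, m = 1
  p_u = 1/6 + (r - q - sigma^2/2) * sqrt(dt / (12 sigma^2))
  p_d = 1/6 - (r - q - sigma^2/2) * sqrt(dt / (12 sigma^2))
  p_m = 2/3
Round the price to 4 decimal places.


dt = T/N = 0.500000; dx = sigma*sqrt(3*dt) = 0.293939
u = exp(dx) = 1.341702; d = 1/u = 0.745322
p_u = 0.164285, p_m = 0.666667, p_d = 0.169048
Discount per step: exp(-r*dt) = 0.987084
Stock lattice S(k, j) with j the centered position index:
  k=0: S(0,+0) = 0.9000
  k=1: S(1,-1) = 0.6708; S(1,+0) = 0.9000; S(1,+1) = 1.2075
  k=2: S(2,-2) = 0.5000; S(2,-1) = 0.6708; S(2,+0) = 0.9000; S(2,+1) = 1.2075; S(2,+2) = 1.6201
  k=3: S(3,-3) = 0.3726; S(3,-2) = 0.5000; S(3,-1) = 0.6708; S(3,+0) = 0.9000; S(3,+1) = 1.2075; S(3,+2) = 1.6201; S(3,+3) = 2.1738
Terminal payoffs V(N, j) = max(K - S_T, 0):
  V(3,-3) = 0.597373; V(3,-2) = 0.470045; V(3,-1) = 0.299210; V(3,+0) = 0.070000; V(3,+1) = 0.000000; V(3,+2) = 0.000000; V(3,+3) = 0.000000
Backward induction: V(k, j) = exp(-r*dt) * [p_u * V(k+1, j+1) + p_m * V(k+1, j) + p_d * V(k+1, j-1)]
  V(2,-2) = exp(-r*dt) * [p_u*0.299210 + p_m*0.470045 + p_d*0.597373] = 0.457518
  V(2,-1) = exp(-r*dt) * [p_u*0.070000 + p_m*0.299210 + p_d*0.470045] = 0.286682
  V(2,+0) = exp(-r*dt) * [p_u*0.000000 + p_m*0.070000 + p_d*0.299210] = 0.095992
  V(2,+1) = exp(-r*dt) * [p_u*0.000000 + p_m*0.000000 + p_d*0.070000] = 0.011681
  V(2,+2) = exp(-r*dt) * [p_u*0.000000 + p_m*0.000000 + p_d*0.000000] = 0.000000
  V(1,-1) = exp(-r*dt) * [p_u*0.095992 + p_m*0.286682 + p_d*0.457518] = 0.280563
  V(1,+0) = exp(-r*dt) * [p_u*0.011681 + p_m*0.095992 + p_d*0.286682] = 0.112899
  V(1,+1) = exp(-r*dt) * [p_u*0.000000 + p_m*0.011681 + p_d*0.095992] = 0.023704
  V(0,+0) = exp(-r*dt) * [p_u*0.023704 + p_m*0.112899 + p_d*0.280563] = 0.124954

Answer: Price = V(0,0) = 0.1250


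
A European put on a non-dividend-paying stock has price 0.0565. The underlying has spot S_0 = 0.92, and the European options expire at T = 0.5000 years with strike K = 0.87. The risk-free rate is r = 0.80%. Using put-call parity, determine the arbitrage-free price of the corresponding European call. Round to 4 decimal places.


Put-call parity: C - P = S_0 * exp(-qT) - K * exp(-rT).
S_0 * exp(-qT) = 0.9200 * 1.00000000 = 0.92000000
K * exp(-rT) = 0.8700 * 0.99600799 = 0.86652695
C = P + S*exp(-qT) - K*exp(-rT)
C = 0.0565 + 0.92000000 - 0.86652695 = 0.1100

Answer: Call price = 0.1100


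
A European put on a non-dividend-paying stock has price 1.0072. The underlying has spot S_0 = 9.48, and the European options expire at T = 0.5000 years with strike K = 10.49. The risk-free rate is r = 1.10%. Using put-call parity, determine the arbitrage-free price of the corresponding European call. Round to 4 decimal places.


Put-call parity: C - P = S_0 * exp(-qT) - K * exp(-rT).
S_0 * exp(-qT) = 9.4800 * 1.00000000 = 9.48000000
K * exp(-rT) = 10.4900 * 0.99451510 = 10.43246337
C = P + S*exp(-qT) - K*exp(-rT)
C = 1.0072 + 9.48000000 - 10.43246337 = 0.0547

Answer: Call price = 0.0547


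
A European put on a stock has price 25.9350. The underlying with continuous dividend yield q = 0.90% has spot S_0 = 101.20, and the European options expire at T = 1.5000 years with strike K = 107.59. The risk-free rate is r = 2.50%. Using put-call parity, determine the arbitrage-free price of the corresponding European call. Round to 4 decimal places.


Answer: Call price = 22.1479

Derivation:
Put-call parity: C - P = S_0 * exp(-qT) - K * exp(-rT).
S_0 * exp(-qT) = 101.2000 * 0.98659072 = 99.84298049
K * exp(-rT) = 107.5900 * 0.96319442 = 103.63008740
C = P + S*exp(-qT) - K*exp(-rT)
C = 25.9350 + 99.84298049 - 103.63008740 = 22.1479


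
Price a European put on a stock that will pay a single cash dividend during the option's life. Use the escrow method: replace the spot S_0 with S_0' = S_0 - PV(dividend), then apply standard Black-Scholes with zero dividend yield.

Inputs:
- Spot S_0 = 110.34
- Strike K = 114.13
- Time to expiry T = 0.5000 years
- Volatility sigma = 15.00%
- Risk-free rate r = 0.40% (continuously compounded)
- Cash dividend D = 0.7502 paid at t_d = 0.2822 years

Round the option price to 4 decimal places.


PV(D) = D * exp(-r * t_d) = 0.7502 * 0.99887184 = 0.74935365
S_0' = S_0 - PV(D) = 110.3400 - 0.74935365 = 109.59064635
d1 = (ln(S_0'/K) + (r + sigma^2/2)*T) / (sigma*sqrt(T)) = -0.31076044
d2 = d1 - sigma*sqrt(T) = -0.41682646
exp(-rT) = 0.99800200
N(-d1) = 0.62200863; N(-d2) = 0.66159733
P = K * exp(-rT) * N(-d2) - S_0' * N(-d1) = 114.1300 * 0.99800200 * 0.66159733 - 109.59064635 * 0.62200863 = 7.1909

Answer: Price = 7.1909


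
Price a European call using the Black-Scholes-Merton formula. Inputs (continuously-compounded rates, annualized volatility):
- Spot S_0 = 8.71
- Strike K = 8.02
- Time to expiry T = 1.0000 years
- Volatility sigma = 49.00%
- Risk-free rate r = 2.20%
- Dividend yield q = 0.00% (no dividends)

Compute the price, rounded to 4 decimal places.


Answer: Price = 2.0699

Derivation:
d1 = (ln(S/K) + (r - q + 0.5*sigma^2) * T) / (sigma * sqrt(T)) = 0.45833341
d2 = d1 - sigma * sqrt(T) = -0.03166659
exp(-rT) = 0.97824024; exp(-qT) = 1.00000000
C = S_0 * exp(-qT) * N(d1) - K * exp(-rT) * N(d2)
N(d1) = 0.67664354; N(d2) = 0.48736897
C = 8.7100 * 1.00000000 * 0.67664354 - 8.0200 * 0.97824024 * 0.48736897 = 2.0699


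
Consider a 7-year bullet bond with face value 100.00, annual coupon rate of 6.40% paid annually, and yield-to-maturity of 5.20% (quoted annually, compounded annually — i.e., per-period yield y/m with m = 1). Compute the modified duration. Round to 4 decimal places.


Coupon per period c = face * coupon_rate / m = 6.400000
Periods per year m = 1; per-period yield y/m = 0.052000
Number of cashflows N = 7
Cashflows (t years, CF_t, discount factor 1/(1+y/m)^(m*t), PV):
  t = 1.0000: CF_t = 6.400000, DF = 0.950570, PV = 6.083650
  t = 2.0000: CF_t = 6.400000, DF = 0.903584, PV = 5.782937
  t = 3.0000: CF_t = 6.400000, DF = 0.858920, PV = 5.497089
  t = 4.0000: CF_t = 6.400000, DF = 0.816464, PV = 5.225370
  t = 5.0000: CF_t = 6.400000, DF = 0.776106, PV = 4.967081
  t = 6.0000: CF_t = 6.400000, DF = 0.737744, PV = 4.721560
  t = 7.0000: CF_t = 106.400000, DF = 0.701277, PV = 74.615912
Price P = sum_t PV_t = 106.893599
First compute Macaulay numerator sum_t t * PV_t:
  t * PV_t at t = 1.0000: 6.083650
  t * PV_t at t = 2.0000: 11.565875
  t * PV_t at t = 3.0000: 16.491266
  t * PV_t at t = 4.0000: 20.901478
  t * PV_t at t = 5.0000: 24.835407
  t * PV_t at t = 6.0000: 28.329361
  t * PV_t at t = 7.0000: 522.311381
Macaulay duration D = 630.518419 / 106.893599 = 5.898561
Modified duration = D / (1 + y/m) = 5.898561 / (1 + 0.052000) = 5.606997

Answer: Modified duration = 5.6070


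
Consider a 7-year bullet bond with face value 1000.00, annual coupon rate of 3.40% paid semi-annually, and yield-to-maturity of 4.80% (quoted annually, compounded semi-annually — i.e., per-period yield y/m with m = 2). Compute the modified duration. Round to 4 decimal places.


Coupon per period c = face * coupon_rate / m = 17.000000
Periods per year m = 2; per-period yield y/m = 0.024000
Number of cashflows N = 14
Cashflows (t years, CF_t, discount factor 1/(1+y/m)^(m*t), PV):
  t = 0.5000: CF_t = 17.000000, DF = 0.976562, PV = 16.601562
  t = 1.0000: CF_t = 17.000000, DF = 0.953674, PV = 16.212463
  t = 1.5000: CF_t = 17.000000, DF = 0.931323, PV = 15.832484
  t = 2.0000: CF_t = 17.000000, DF = 0.909495, PV = 15.461410
  t = 2.5000: CF_t = 17.000000, DF = 0.888178, PV = 15.099033
  t = 3.0000: CF_t = 17.000000, DF = 0.867362, PV = 14.745150
  t = 3.5000: CF_t = 17.000000, DF = 0.847033, PV = 14.399560
  t = 4.0000: CF_t = 17.000000, DF = 0.827181, PV = 14.062070
  t = 4.5000: CF_t = 17.000000, DF = 0.807794, PV = 13.732491
  t = 5.0000: CF_t = 17.000000, DF = 0.788861, PV = 13.410635
  t = 5.5000: CF_t = 17.000000, DF = 0.770372, PV = 13.096324
  t = 6.0000: CF_t = 17.000000, DF = 0.752316, PV = 12.789379
  t = 6.5000: CF_t = 17.000000, DF = 0.734684, PV = 12.489627
  t = 7.0000: CF_t = 1017.000000, DF = 0.717465, PV = 729.661716
Price P = sum_t PV_t = 917.593904
First compute Macaulay numerator sum_t t * PV_t:
  t * PV_t at t = 0.5000: 8.300781
  t * PV_t at t = 1.0000: 16.212463
  t * PV_t at t = 1.5000: 23.748726
  t * PV_t at t = 2.0000: 30.922820
  t * PV_t at t = 2.5000: 37.747583
  t * PV_t at t = 3.0000: 44.235449
  t * PV_t at t = 3.5000: 50.398460
  t * PV_t at t = 4.0000: 56.248282
  t * PV_t at t = 4.5000: 61.796208
  t * PV_t at t = 5.0000: 67.053177
  t * PV_t at t = 5.5000: 72.029780
  t * PV_t at t = 6.0000: 76.736271
  t * PV_t at t = 6.5000: 81.182579
  t * PV_t at t = 7.0000: 5107.632009
Macaulay duration D = 5734.244587 / 917.593904 = 6.249218
Modified duration = D / (1 + y/m) = 6.249218 / (1 + 0.024000) = 6.102752

Answer: Modified duration = 6.1028


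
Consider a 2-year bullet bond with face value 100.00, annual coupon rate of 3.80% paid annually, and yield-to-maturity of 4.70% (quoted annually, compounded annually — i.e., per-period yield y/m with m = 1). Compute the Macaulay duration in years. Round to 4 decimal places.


Answer: Macaulay duration = 1.9631 years

Derivation:
Coupon per period c = face * coupon_rate / m = 3.800000
Periods per year m = 1; per-period yield y/m = 0.047000
Number of cashflows N = 2
Cashflows (t years, CF_t, discount factor 1/(1+y/m)^(m*t), PV):
  t = 1.0000: CF_t = 3.800000, DF = 0.955110, PV = 3.629417
  t = 2.0000: CF_t = 103.800000, DF = 0.912235, PV = 94.689972
Price P = sum_t PV_t = 98.319390
Macaulay numerator sum_t t * PV_t:
  t * PV_t at t = 1.0000: 3.629417
  t * PV_t at t = 2.0000: 189.379945
Macaulay duration D = (sum_t t * PV_t) / P = 193.009362 / 98.319390 = 1.963085


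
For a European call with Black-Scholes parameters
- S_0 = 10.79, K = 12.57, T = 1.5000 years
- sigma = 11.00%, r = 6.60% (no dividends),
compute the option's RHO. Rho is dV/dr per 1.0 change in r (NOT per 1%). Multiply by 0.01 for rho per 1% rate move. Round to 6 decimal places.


d1 = -0.3311876648; d2 = -0.4659096007
phi(d1) = 0.3776523680; exp(-qT) = 1.0000000000; exp(-rT) = 0.9057427080
N(d2) = 0.3206401044
Rho = K*T*exp(-rT)*N(d2) = 12.5700 * 1.5000 * 0.9057427080 * 0.3206401044 = 5.475821

Answer: Rho = 5.475821


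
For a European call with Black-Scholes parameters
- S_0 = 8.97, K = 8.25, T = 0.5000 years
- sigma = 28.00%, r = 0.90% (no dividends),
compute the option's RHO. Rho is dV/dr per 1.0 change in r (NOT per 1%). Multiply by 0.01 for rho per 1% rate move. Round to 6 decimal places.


d1 = 0.5443332029; d2 = 0.3463433042
phi(d1) = 0.3440088652; exp(-qT) = 1.0000000000; exp(-rT) = 0.9955101098
N(d2) = 0.6354576360
Rho = K*T*exp(-rT)*N(d2) = 8.2500 * 0.5000 * 0.9955101098 * 0.6354576360 = 2.609494

Answer: Rho = 2.609494


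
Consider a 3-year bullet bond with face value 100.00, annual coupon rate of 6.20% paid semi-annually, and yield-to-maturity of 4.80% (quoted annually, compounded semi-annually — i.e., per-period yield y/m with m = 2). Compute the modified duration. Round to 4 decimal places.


Answer: Modified duration = 2.7228

Derivation:
Coupon per period c = face * coupon_rate / m = 3.100000
Periods per year m = 2; per-period yield y/m = 0.024000
Number of cashflows N = 6
Cashflows (t years, CF_t, discount factor 1/(1+y/m)^(m*t), PV):
  t = 0.5000: CF_t = 3.100000, DF = 0.976562, PV = 3.027344
  t = 1.0000: CF_t = 3.100000, DF = 0.953674, PV = 2.956390
  t = 1.5000: CF_t = 3.100000, DF = 0.931323, PV = 2.887100
  t = 2.0000: CF_t = 3.100000, DF = 0.909495, PV = 2.819434
  t = 2.5000: CF_t = 3.100000, DF = 0.888178, PV = 2.753353
  t = 3.0000: CF_t = 103.100000, DF = 0.867362, PV = 89.424995
Price P = sum_t PV_t = 103.868616
First compute Macaulay numerator sum_t t * PV_t:
  t * PV_t at t = 0.5000: 1.513672
  t * PV_t at t = 1.0000: 2.956390
  t * PV_t at t = 1.5000: 4.330650
  t * PV_t at t = 2.0000: 5.638867
  t * PV_t at t = 2.5000: 6.883383
  t * PV_t at t = 3.0000: 268.274986
Macaulay duration D = 289.597948 / 103.868616 = 2.788118
Modified duration = D / (1 + y/m) = 2.788118 / (1 + 0.024000) = 2.722771


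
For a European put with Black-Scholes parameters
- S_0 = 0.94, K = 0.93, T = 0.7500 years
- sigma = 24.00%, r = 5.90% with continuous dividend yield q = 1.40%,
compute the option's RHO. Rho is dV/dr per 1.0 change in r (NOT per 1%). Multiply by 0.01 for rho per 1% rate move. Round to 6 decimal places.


d1 = 0.3177605454; d2 = 0.1099144485
phi(d1) = 0.3793012953; exp(-qT) = 0.9895549326; exp(-rT) = 0.9567147489
N(-d2) = 0.4562386119
Rho = -K*T*exp(-rT)*N(-d2) = -0.9300 * 0.7500 * 0.9567147489 * 0.4562386119 = -0.304452

Answer: Rho = -0.304452


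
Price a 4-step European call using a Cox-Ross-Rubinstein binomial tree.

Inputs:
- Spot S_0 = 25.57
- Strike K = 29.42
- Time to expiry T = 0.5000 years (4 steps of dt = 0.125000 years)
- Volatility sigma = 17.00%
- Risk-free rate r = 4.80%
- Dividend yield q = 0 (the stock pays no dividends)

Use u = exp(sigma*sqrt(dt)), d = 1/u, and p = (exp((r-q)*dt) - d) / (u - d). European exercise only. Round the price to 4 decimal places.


Answer: Price = V(0,0) = 0.2479

Derivation:
dt = T/N = 0.125000
u = exp(sigma*sqrt(dt)) = 1.061947; d = 1/u = 0.941667
p = (exp((r-q)*dt) - d) / (u - d) = 0.535012
Discount per step: exp(-r*dt) = 0.994018
Stock lattice S(k, i) with i counting down-moves:
  k=0: S(0,0) = 25.5700
  k=1: S(1,0) = 27.1540; S(1,1) = 24.0784
  k=2: S(2,0) = 28.8361; S(2,1) = 25.5700; S(2,2) = 22.6738
  k=3: S(3,0) = 30.6224; S(3,1) = 27.1540; S(3,2) = 24.0784; S(3,3) = 21.3512
  k=4: S(4,0) = 32.5194; S(4,1) = 28.8361; S(4,2) = 25.5700; S(4,3) = 22.6738; S(4,4) = 20.1057
Terminal payoffs V(N, i) = max(S_T - K, 0):
  V(4,0) = 3.099376; V(4,1) = 0.000000; V(4,2) = 0.000000; V(4,3) = 0.000000; V(4,4) = 0.000000
Backward induction: V(k, i) = exp(-r*dt) * [p * V(k+1, i) + (1-p) * V(k+1, i+1)].
  V(3,0) = exp(-r*dt) * [p*3.099376 + (1-p)*0.000000] = 1.648283
  V(3,1) = exp(-r*dt) * [p*0.000000 + (1-p)*0.000000] = 0.000000
  V(3,2) = exp(-r*dt) * [p*0.000000 + (1-p)*0.000000] = 0.000000
  V(3,3) = exp(-r*dt) * [p*0.000000 + (1-p)*0.000000] = 0.000000
  V(2,0) = exp(-r*dt) * [p*1.648283 + (1-p)*0.000000] = 0.876576
  V(2,1) = exp(-r*dt) * [p*0.000000 + (1-p)*0.000000] = 0.000000
  V(2,2) = exp(-r*dt) * [p*0.000000 + (1-p)*0.000000] = 0.000000
  V(1,0) = exp(-r*dt) * [p*0.876576 + (1-p)*0.000000] = 0.466173
  V(1,1) = exp(-r*dt) * [p*0.000000 + (1-p)*0.000000] = 0.000000
  V(0,0) = exp(-r*dt) * [p*0.466173 + (1-p)*0.000000] = 0.247916


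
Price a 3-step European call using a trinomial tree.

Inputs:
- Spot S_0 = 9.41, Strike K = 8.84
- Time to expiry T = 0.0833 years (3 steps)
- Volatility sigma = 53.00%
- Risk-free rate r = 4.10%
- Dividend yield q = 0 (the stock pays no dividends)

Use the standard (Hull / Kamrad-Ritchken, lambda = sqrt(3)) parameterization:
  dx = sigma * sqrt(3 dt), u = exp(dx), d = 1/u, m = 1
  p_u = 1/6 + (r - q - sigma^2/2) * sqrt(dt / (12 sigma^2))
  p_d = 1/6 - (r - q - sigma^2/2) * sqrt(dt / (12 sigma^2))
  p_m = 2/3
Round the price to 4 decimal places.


dt = T/N = 0.027767; dx = sigma*sqrt(3*dt) = 0.152967
u = exp(dx) = 1.165287; d = 1/u = 0.858158
p_u = 0.157641, p_m = 0.666667, p_d = 0.175693
Discount per step: exp(-r*dt) = 0.998862
Stock lattice S(k, j) with j the centered position index:
  k=0: S(0,+0) = 9.4100
  k=1: S(1,-1) = 8.0753; S(1,+0) = 9.4100; S(1,+1) = 10.9653
  k=2: S(2,-2) = 6.9299; S(2,-1) = 8.0753; S(2,+0) = 9.4100; S(2,+1) = 10.9653; S(2,+2) = 12.7778
  k=3: S(3,-3) = 5.9469; S(3,-2) = 6.9299; S(3,-1) = 8.0753; S(3,+0) = 9.4100; S(3,+1) = 10.9653; S(3,+2) = 12.7778; S(3,+3) = 14.8898
Terminal payoffs V(N, j) = max(S_T - K, 0):
  V(3,-3) = 0.000000; V(3,-2) = 0.000000; V(3,-1) = 0.000000; V(3,+0) = 0.570000; V(3,+1) = 2.125349; V(3,+2) = 3.937776; V(3,+3) = 6.049773
Backward induction: V(k, j) = exp(-r*dt) * [p_u * V(k+1, j+1) + p_m * V(k+1, j) + p_d * V(k+1, j-1)]
  V(2,-2) = exp(-r*dt) * [p_u*0.000000 + p_m*0.000000 + p_d*0.000000] = 0.000000
  V(2,-1) = exp(-r*dt) * [p_u*0.570000 + p_m*0.000000 + p_d*0.000000] = 0.089753
  V(2,+0) = exp(-r*dt) * [p_u*2.125349 + p_m*0.570000 + p_d*0.000000] = 0.714228
  V(2,+1) = exp(-r*dt) * [p_u*3.937776 + p_m*2.125349 + p_d*0.570000] = 2.135365
  V(2,+2) = exp(-r*dt) * [p_u*6.049773 + p_m*3.937776 + p_d*2.125349] = 3.947785
  V(1,-1) = exp(-r*dt) * [p_u*0.714228 + p_m*0.089753 + p_d*0.000000] = 0.172230
  V(1,+0) = exp(-r*dt) * [p_u*2.135365 + p_m*0.714228 + p_d*0.089753] = 0.827598
  V(1,+1) = exp(-r*dt) * [p_u*3.947785 + p_m*2.135365 + p_d*0.714228] = 2.168922
  V(0,+0) = exp(-r*dt) * [p_u*2.168922 + p_m*0.827598 + p_d*0.172230] = 0.922850

Answer: Price = V(0,0) = 0.9229


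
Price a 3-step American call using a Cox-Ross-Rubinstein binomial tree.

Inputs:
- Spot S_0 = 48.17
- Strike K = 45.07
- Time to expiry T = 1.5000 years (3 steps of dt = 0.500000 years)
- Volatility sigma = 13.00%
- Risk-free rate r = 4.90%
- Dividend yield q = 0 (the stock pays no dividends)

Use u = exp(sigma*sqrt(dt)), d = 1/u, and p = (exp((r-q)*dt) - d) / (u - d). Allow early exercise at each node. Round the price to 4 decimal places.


Answer: Price = V(0,0) = 7.0471

Derivation:
dt = T/N = 0.500000
u = exp(sigma*sqrt(dt)) = 1.096281; d = 1/u = 0.912175
p = (exp((r-q)*dt) - d) / (u - d) = 0.611754
Discount per step: exp(-r*dt) = 0.975798
Stock lattice S(k, i) with i counting down-moves:
  k=0: S(0,0) = 48.1700
  k=1: S(1,0) = 52.8079; S(1,1) = 43.9394
  k=2: S(2,0) = 57.8923; S(2,1) = 48.1700; S(2,2) = 40.0804
  k=3: S(3,0) = 63.4662; S(3,1) = 52.8079; S(3,2) = 43.9394; S(3,3) = 36.5604
Terminal payoffs V(N, i) = max(S_T - K, 0):
  V(3,0) = 18.396237; V(3,1) = 7.737874; V(3,2) = 0.000000; V(3,3) = 0.000000
Backward induction: V(k, i) = exp(-r*dt) * [p * V(k+1, i) + (1-p) * V(k+1, i+1)]; then take max(V_cont, immediate exercise) for American.
  V(2,0) = exp(-r*dt) * [p*18.396237 + (1-p)*7.737874] = 13.913086; exercise = 12.822288; V(2,0) = max -> 13.913086
  V(2,1) = exp(-r*dt) * [p*7.737874 + (1-p)*0.000000] = 4.619107; exercise = 3.100000; V(2,1) = max -> 4.619107
  V(2,2) = exp(-r*dt) * [p*0.000000 + (1-p)*0.000000] = 0.000000; exercise = 0.000000; V(2,2) = max -> 0.000000
  V(1,0) = exp(-r*dt) * [p*13.913086 + (1-p)*4.619107] = 10.055335; exercise = 7.737874; V(1,0) = max -> 10.055335
  V(1,1) = exp(-r*dt) * [p*4.619107 + (1-p)*0.000000] = 2.757366; exercise = 0.000000; V(1,1) = max -> 2.757366
  V(0,0) = exp(-r*dt) * [p*10.055335 + (1-p)*2.757366] = 7.047138; exercise = 3.100000; V(0,0) = max -> 7.047138


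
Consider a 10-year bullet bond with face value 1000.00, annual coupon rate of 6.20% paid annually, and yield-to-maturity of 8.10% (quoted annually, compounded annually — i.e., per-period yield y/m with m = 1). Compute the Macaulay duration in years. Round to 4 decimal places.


Answer: Macaulay duration = 7.5636 years

Derivation:
Coupon per period c = face * coupon_rate / m = 62.000000
Periods per year m = 1; per-period yield y/m = 0.081000
Number of cashflows N = 10
Cashflows (t years, CF_t, discount factor 1/(1+y/m)^(m*t), PV):
  t = 1.0000: CF_t = 62.000000, DF = 0.925069, PV = 57.354302
  t = 2.0000: CF_t = 62.000000, DF = 0.855753, PV = 53.056708
  t = 3.0000: CF_t = 62.000000, DF = 0.791631, PV = 49.081136
  t = 4.0000: CF_t = 62.000000, DF = 0.732314, PV = 45.403456
  t = 5.0000: CF_t = 62.000000, DF = 0.677441, PV = 42.001347
  t = 6.0000: CF_t = 62.000000, DF = 0.626680, PV = 38.854160
  t = 7.0000: CF_t = 62.000000, DF = 0.579722, PV = 35.942794
  t = 8.0000: CF_t = 62.000000, DF = 0.536284, PV = 33.249578
  t = 9.0000: CF_t = 62.000000, DF = 0.496099, PV = 30.758167
  t = 10.0000: CF_t = 1062.000000, DF = 0.458926, PV = 487.379858
Price P = sum_t PV_t = 873.081506
Macaulay numerator sum_t t * PV_t:
  t * PV_t at t = 1.0000: 57.354302
  t * PV_t at t = 2.0000: 106.113416
  t * PV_t at t = 3.0000: 147.243409
  t * PV_t at t = 4.0000: 181.613825
  t * PV_t at t = 5.0000: 210.006736
  t * PV_t at t = 6.0000: 233.124961
  t * PV_t at t = 7.0000: 251.599557
  t * PV_t at t = 8.0000: 265.996624
  t * PV_t at t = 9.0000: 276.823499
  t * PV_t at t = 10.0000: 4873.798581
Macaulay duration D = (sum_t t * PV_t) / P = 6603.674909 / 873.081506 = 7.563641


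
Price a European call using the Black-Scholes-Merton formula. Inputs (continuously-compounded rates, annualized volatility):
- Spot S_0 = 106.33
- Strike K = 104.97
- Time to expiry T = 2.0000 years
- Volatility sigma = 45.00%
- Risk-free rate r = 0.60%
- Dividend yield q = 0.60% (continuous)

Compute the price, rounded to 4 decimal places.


Answer: Price = 26.7395

Derivation:
d1 = (ln(S/K) + (r - q + 0.5*sigma^2) * T) / (sigma * sqrt(T)) = 0.33842582
d2 = d1 - sigma * sqrt(T) = -0.29797029
exp(-rT) = 0.98807171; exp(-qT) = 0.98807171
C = S_0 * exp(-qT) * N(d1) - K * exp(-rT) * N(d2)
N(d1) = 0.63247884; N(d2) = 0.38286292
C = 106.3300 * 0.98807171 * 0.63247884 - 104.9700 * 0.98807171 * 0.38286292 = 26.7395


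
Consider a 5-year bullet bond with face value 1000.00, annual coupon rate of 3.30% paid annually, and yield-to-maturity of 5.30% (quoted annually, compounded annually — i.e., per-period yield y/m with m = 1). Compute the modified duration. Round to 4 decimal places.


Coupon per period c = face * coupon_rate / m = 33.000000
Periods per year m = 1; per-period yield y/m = 0.053000
Number of cashflows N = 5
Cashflows (t years, CF_t, discount factor 1/(1+y/m)^(m*t), PV):
  t = 1.0000: CF_t = 33.000000, DF = 0.949668, PV = 31.339031
  t = 2.0000: CF_t = 33.000000, DF = 0.901869, PV = 29.761663
  t = 3.0000: CF_t = 33.000000, DF = 0.856475, PV = 28.263688
  t = 4.0000: CF_t = 33.000000, DF = 0.813367, PV = 26.841109
  t = 5.0000: CF_t = 1033.000000, DF = 0.772428, PV = 797.918373
Price P = sum_t PV_t = 914.123865
First compute Macaulay numerator sum_t t * PV_t:
  t * PV_t at t = 1.0000: 31.339031
  t * PV_t at t = 2.0000: 59.523326
  t * PV_t at t = 3.0000: 84.791063
  t * PV_t at t = 4.0000: 107.364436
  t * PV_t at t = 5.0000: 3989.591867
Macaulay duration D = 4272.609724 / 914.123865 = 4.673994
Modified duration = D / (1 + y/m) = 4.673994 / (1 + 0.053000) = 4.438741

Answer: Modified duration = 4.4387


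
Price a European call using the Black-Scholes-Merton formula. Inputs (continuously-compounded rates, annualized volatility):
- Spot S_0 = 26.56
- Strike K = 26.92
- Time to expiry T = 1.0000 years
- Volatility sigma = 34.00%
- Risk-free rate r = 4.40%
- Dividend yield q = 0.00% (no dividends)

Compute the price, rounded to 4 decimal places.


Answer: Price = 3.9449

Derivation:
d1 = (ln(S/K) + (r - q + 0.5*sigma^2) * T) / (sigma * sqrt(T)) = 0.25981418
d2 = d1 - sigma * sqrt(T) = -0.08018582
exp(-rT) = 0.95695396; exp(-qT) = 1.00000000
C = S_0 * exp(-qT) * N(d1) - K * exp(-rT) * N(d2)
N(d1) = 0.60249644; N(d2) = 0.46804473
C = 26.5600 * 1.00000000 * 0.60249644 - 26.9200 * 0.95695396 * 0.46804473 = 3.9449


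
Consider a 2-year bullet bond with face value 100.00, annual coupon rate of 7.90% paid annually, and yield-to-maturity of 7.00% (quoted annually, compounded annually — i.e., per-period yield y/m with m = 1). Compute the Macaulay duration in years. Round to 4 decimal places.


Answer: Macaulay duration = 1.9274 years

Derivation:
Coupon per period c = face * coupon_rate / m = 7.900000
Periods per year m = 1; per-period yield y/m = 0.070000
Number of cashflows N = 2
Cashflows (t years, CF_t, discount factor 1/(1+y/m)^(m*t), PV):
  t = 1.0000: CF_t = 7.900000, DF = 0.934579, PV = 7.383178
  t = 2.0000: CF_t = 107.900000, DF = 0.873439, PV = 94.244039
Price P = sum_t PV_t = 101.627216
Macaulay numerator sum_t t * PV_t:
  t * PV_t at t = 1.0000: 7.383178
  t * PV_t at t = 2.0000: 188.488078
Macaulay duration D = (sum_t t * PV_t) / P = 195.871255 / 101.627216 = 1.927350


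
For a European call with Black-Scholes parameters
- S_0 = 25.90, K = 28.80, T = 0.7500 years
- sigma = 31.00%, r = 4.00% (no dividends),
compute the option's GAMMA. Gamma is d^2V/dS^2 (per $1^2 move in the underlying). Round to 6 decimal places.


Answer: Gamma = 0.056738

Derivation:
d1 = -0.1493471739; d2 = -0.4178150491
phi(d1) = 0.3945178777; exp(-qT) = 1.0000000000; exp(-rT) = 0.9704455335
Gamma = exp(-qT) * phi(d1) / (S * sigma * sqrt(T)) = 1.0000000000 * 0.3945178777 / (25.9000 * 0.3100 * 0.8660254038) = 0.056738


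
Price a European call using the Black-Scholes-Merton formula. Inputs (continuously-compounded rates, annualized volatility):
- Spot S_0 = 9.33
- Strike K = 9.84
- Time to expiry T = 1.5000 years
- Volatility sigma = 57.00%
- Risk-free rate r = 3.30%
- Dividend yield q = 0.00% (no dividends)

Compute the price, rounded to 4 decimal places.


d1 = (ln(S/K) + (r - q + 0.5*sigma^2) * T) / (sigma * sqrt(T)) = 0.34372258
d2 = d1 - sigma * sqrt(T) = -0.35438200
exp(-rT) = 0.95170516; exp(-qT) = 1.00000000
C = S_0 * exp(-qT) * N(d1) - K * exp(-rT) * N(d2)
N(d1) = 0.63447253; N(d2) = 0.36152631
C = 9.3300 * 1.00000000 * 0.63447253 - 9.8400 * 0.95170516 * 0.36152631 = 2.5340

Answer: Price = 2.5340


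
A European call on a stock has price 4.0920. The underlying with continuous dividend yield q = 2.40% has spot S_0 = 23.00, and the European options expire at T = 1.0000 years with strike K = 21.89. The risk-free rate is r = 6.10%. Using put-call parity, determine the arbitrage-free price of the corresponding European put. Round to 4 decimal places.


Put-call parity: C - P = S_0 * exp(-qT) - K * exp(-rT).
S_0 * exp(-qT) = 23.0000 * 0.97628571 = 22.45457132
K * exp(-rT) = 21.8900 * 0.94082324 = 20.59462072
P = C - S*exp(-qT) + K*exp(-rT)
P = 4.0920 - 22.45457132 + 20.59462072 = 2.2320

Answer: Put price = 2.2320


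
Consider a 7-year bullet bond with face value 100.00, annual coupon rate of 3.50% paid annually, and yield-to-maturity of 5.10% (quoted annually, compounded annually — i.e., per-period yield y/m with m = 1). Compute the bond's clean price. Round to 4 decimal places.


Answer: Price = 90.7753

Derivation:
Coupon per period c = face * coupon_rate / m = 3.500000
Periods per year m = 1; per-period yield y/m = 0.051000
Number of cashflows N = 7
Cashflows (t years, CF_t, discount factor 1/(1+y/m)^(m*t), PV):
  t = 1.0000: CF_t = 3.500000, DF = 0.951475, PV = 3.330162
  t = 2.0000: CF_t = 3.500000, DF = 0.905304, PV = 3.168565
  t = 3.0000: CF_t = 3.500000, DF = 0.861374, PV = 3.014810
  t = 4.0000: CF_t = 3.500000, DF = 0.819576, PV = 2.868515
  t = 5.0000: CF_t = 3.500000, DF = 0.779806, PV = 2.729320
  t = 6.0000: CF_t = 3.500000, DF = 0.741965, PV = 2.596879
  t = 7.0000: CF_t = 103.500000, DF = 0.705961, PV = 73.067010
Price P = sum_t PV_t = 90.775261


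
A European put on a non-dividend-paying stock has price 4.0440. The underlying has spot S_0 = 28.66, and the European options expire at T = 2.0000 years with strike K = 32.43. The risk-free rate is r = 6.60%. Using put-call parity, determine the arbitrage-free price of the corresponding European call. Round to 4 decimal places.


Put-call parity: C - P = S_0 * exp(-qT) - K * exp(-rT).
S_0 * exp(-qT) = 28.6600 * 1.00000000 = 28.66000000
K * exp(-rT) = 32.4300 * 0.87634100 = 28.41973847
C = P + S*exp(-qT) - K*exp(-rT)
C = 4.0440 + 28.66000000 - 28.41973847 = 4.2843

Answer: Call price = 4.2843


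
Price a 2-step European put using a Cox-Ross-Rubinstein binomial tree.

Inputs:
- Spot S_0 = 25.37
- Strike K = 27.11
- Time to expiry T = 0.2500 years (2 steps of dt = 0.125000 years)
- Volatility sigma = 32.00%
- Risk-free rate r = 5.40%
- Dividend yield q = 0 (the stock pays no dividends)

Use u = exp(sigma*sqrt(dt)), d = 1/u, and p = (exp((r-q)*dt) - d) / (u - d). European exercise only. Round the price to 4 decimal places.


Answer: Price = V(0,0) = 2.5437

Derivation:
dt = T/N = 0.125000
u = exp(sigma*sqrt(dt)) = 1.119785; d = 1/u = 0.893028
p = (exp((r-q)*dt) - d) / (u - d) = 0.501614
Discount per step: exp(-r*dt) = 0.993273
Stock lattice S(k, i) with i counting down-moves:
  k=0: S(0,0) = 25.3700
  k=1: S(1,0) = 28.4090; S(1,1) = 22.6561
  k=2: S(2,0) = 31.8119; S(2,1) = 25.3700; S(2,2) = 20.2326
Terminal payoffs V(N, i) = max(K - S_T, 0):
  V(2,0) = 0.000000; V(2,1) = 1.740000; V(2,2) = 6.877440
Backward induction: V(k, i) = exp(-r*dt) * [p * V(k+1, i) + (1-p) * V(k+1, i+1)].
  V(1,0) = exp(-r*dt) * [p*0.000000 + (1-p)*1.740000] = 0.861358
  V(1,1) = exp(-r*dt) * [p*1.740000 + (1-p)*6.877440] = 4.271497
  V(0,0) = exp(-r*dt) * [p*0.861358 + (1-p)*4.271497] = 2.543695


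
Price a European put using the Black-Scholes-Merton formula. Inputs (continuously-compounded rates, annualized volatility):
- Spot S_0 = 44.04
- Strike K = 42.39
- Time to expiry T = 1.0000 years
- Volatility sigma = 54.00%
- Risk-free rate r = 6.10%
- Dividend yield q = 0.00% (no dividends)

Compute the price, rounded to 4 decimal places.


Answer: Price = 6.9981

Derivation:
d1 = (ln(S/K) + (r - q + 0.5*sigma^2) * T) / (sigma * sqrt(T)) = 0.45367746
d2 = d1 - sigma * sqrt(T) = -0.08632254
exp(-rT) = 0.94082324; exp(-qT) = 1.00000000
P = K * exp(-rT) * N(-d2) - S_0 * exp(-qT) * N(-d1)
N(-d1) = 0.32503050; N(-d2) = 0.53439499
P = 42.3900 * 0.94082324 * 0.53439499 - 44.0400 * 1.00000000 * 0.32503050 = 6.9981


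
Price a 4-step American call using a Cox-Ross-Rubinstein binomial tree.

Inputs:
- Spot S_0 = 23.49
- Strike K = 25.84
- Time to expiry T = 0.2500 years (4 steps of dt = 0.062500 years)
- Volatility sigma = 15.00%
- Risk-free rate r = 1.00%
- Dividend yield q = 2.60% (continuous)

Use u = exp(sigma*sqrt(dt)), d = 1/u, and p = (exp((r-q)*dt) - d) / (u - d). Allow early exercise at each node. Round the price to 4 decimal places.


Answer: Price = V(0,0) = 0.0751

Derivation:
dt = T/N = 0.062500
u = exp(sigma*sqrt(dt)) = 1.038212; d = 1/u = 0.963194
p = (exp((r-q)*dt) - d) / (u - d) = 0.477303
Discount per step: exp(-r*dt) = 0.999375
Stock lattice S(k, i) with i counting down-moves:
  k=0: S(0,0) = 23.4900
  k=1: S(1,0) = 24.3876; S(1,1) = 22.6254
  k=2: S(2,0) = 25.3195; S(2,1) = 23.4900; S(2,2) = 21.7927
  k=3: S(3,0) = 26.2870; S(3,1) = 24.3876; S(3,2) = 22.6254; S(3,3) = 20.9906
  k=4: S(4,0) = 27.2915; S(4,1) = 25.3195; S(4,2) = 23.4900; S(4,3) = 21.7927; S(4,4) = 20.2180
Terminal payoffs V(N, i) = max(S_T - K, 0):
  V(4,0) = 1.451486; V(4,1) = 0.000000; V(4,2) = 0.000000; V(4,3) = 0.000000; V(4,4) = 0.000000
Backward induction: V(k, i) = exp(-r*dt) * [p * V(k+1, i) + (1-p) * V(k+1, i+1)]; then take max(V_cont, immediate exercise) for American.
  V(3,0) = exp(-r*dt) * [p*1.451486 + (1-p)*0.000000] = 0.692365; exercise = 0.447007; V(3,0) = max -> 0.692365
  V(3,1) = exp(-r*dt) * [p*0.000000 + (1-p)*0.000000] = 0.000000; exercise = 0.000000; V(3,1) = max -> 0.000000
  V(3,2) = exp(-r*dt) * [p*0.000000 + (1-p)*0.000000] = 0.000000; exercise = 0.000000; V(3,2) = max -> 0.000000
  V(3,3) = exp(-r*dt) * [p*0.000000 + (1-p)*0.000000] = 0.000000; exercise = 0.000000; V(3,3) = max -> 0.000000
  V(2,0) = exp(-r*dt) * [p*0.692365 + (1-p)*0.000000] = 0.330261; exercise = 0.000000; V(2,0) = max -> 0.330261
  V(2,1) = exp(-r*dt) * [p*0.000000 + (1-p)*0.000000] = 0.000000; exercise = 0.000000; V(2,1) = max -> 0.000000
  V(2,2) = exp(-r*dt) * [p*0.000000 + (1-p)*0.000000] = 0.000000; exercise = 0.000000; V(2,2) = max -> 0.000000
  V(1,0) = exp(-r*dt) * [p*0.330261 + (1-p)*0.000000] = 0.157536; exercise = 0.000000; V(1,0) = max -> 0.157536
  V(1,1) = exp(-r*dt) * [p*0.000000 + (1-p)*0.000000] = 0.000000; exercise = 0.000000; V(1,1) = max -> 0.000000
  V(0,0) = exp(-r*dt) * [p*0.157536 + (1-p)*0.000000] = 0.075145; exercise = 0.000000; V(0,0) = max -> 0.075145


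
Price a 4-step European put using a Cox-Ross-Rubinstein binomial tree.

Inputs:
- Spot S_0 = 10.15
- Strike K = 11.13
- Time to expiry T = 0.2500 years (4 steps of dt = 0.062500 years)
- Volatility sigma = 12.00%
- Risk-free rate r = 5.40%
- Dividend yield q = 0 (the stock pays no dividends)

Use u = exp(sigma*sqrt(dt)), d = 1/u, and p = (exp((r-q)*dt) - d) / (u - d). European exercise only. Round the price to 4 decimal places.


Answer: Price = V(0,0) = 0.8589

Derivation:
dt = T/N = 0.062500
u = exp(sigma*sqrt(dt)) = 1.030455; d = 1/u = 0.970446
p = (exp((r-q)*dt) - d) / (u - d) = 0.548837
Discount per step: exp(-r*dt) = 0.996631
Stock lattice S(k, i) with i counting down-moves:
  k=0: S(0,0) = 10.1500
  k=1: S(1,0) = 10.4591; S(1,1) = 9.8500
  k=2: S(2,0) = 10.7776; S(2,1) = 10.1500; S(2,2) = 9.5589
  k=3: S(3,0) = 11.1059; S(3,1) = 10.4591; S(3,2) = 9.8500; S(3,3) = 9.2764
  k=4: S(4,0) = 11.4441; S(4,1) = 10.7776; S(4,2) = 10.1500; S(4,3) = 9.5589; S(4,4) = 9.0022
Terminal payoffs V(N, i) = max(K - S_T, 0):
  V(4,0) = 0.000000; V(4,1) = 0.352359; V(4,2) = 0.980000; V(4,3) = 1.571090; V(4,4) = 2.127758
Backward induction: V(k, i) = exp(-r*dt) * [p * V(k+1, i) + (1-p) * V(k+1, i+1)].
  V(3,0) = exp(-r*dt) * [p*0.000000 + (1-p)*0.352359] = 0.158436
  V(3,1) = exp(-r*dt) * [p*0.352359 + (1-p)*0.980000] = 0.633386
  V(3,2) = exp(-r*dt) * [p*0.980000 + (1-p)*1.571090] = 1.242477
  V(3,3) = exp(-r*dt) * [p*1.571090 + (1-p)*2.127758] = 1.816098
  V(2,0) = exp(-r*dt) * [p*0.158436 + (1-p)*0.633386] = 0.371460
  V(2,1) = exp(-r*dt) * [p*0.633386 + (1-p)*1.242477] = 0.905125
  V(2,2) = exp(-r*dt) * [p*1.242477 + (1-p)*1.816098] = 1.496215
  V(1,0) = exp(-r*dt) * [p*0.371460 + (1-p)*0.905125] = 0.610167
  V(1,1) = exp(-r*dt) * [p*0.905125 + (1-p)*1.496215] = 1.167855
  V(0,0) = exp(-r*dt) * [p*0.610167 + (1-p)*1.167855] = 0.858872


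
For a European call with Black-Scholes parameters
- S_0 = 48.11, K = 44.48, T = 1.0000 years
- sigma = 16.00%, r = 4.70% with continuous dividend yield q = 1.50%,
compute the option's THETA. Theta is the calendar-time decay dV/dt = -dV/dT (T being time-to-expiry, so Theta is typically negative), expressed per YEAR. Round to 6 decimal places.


Answer: Theta = -2.024547

Derivation:
d1 = 0.7703150361; d2 = 0.6103150361
phi(d1) = 0.2965228017; exp(-qT) = 0.9851119396; exp(-rT) = 0.9540873976
Theta = -S*exp(-qT)*phi(d1)*sigma/(2*sqrt(T)) - r*K*exp(-rT)*N(d2) + q*S*exp(-qT)*N(d1)
N(d1) = 0.7794434804; N(d2) = 0.7291734308; sqrt(T) = 1.0000000000
Term 1 = -48.1100 * 0.9851119396 * 0.2965228017 * 0.1600 / (2 * 1.0000000000) = -1.1242658566
Term 2 = -0.0470 * 44.4800 * 0.9540873976 * 0.7291734308 = -1.4543925176
Term 3 = 0.0150 * 48.1100 * 0.9851119396 * 0.7794434804 = 0.5541110712
Theta = -1.1242658566 + (-1.4543925176) + (0.5541110712) = -2.024547


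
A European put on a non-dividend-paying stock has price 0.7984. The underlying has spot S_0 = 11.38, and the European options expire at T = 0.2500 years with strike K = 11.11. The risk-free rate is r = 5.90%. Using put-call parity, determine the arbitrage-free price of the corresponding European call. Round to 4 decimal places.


Put-call parity: C - P = S_0 * exp(-qT) - K * exp(-rT).
S_0 * exp(-qT) = 11.3800 * 1.00000000 = 11.38000000
K * exp(-rT) = 11.1100 * 0.98535825 = 10.94733014
C = P + S*exp(-qT) - K*exp(-rT)
C = 0.7984 + 11.38000000 - 10.94733014 = 1.2311

Answer: Call price = 1.2311


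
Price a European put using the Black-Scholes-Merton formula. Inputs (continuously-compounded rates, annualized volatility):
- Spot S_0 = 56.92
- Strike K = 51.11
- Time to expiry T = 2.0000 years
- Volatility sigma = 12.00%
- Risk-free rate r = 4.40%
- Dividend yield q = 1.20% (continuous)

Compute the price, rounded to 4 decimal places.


d1 = (ln(S/K) + (r - q + 0.5*sigma^2) * T) / (sigma * sqrt(T)) = 1.09640796
d2 = d1 - sigma * sqrt(T) = 0.92670233
exp(-rT) = 0.91576088; exp(-qT) = 0.97628571
P = K * exp(-rT) * N(-d2) - S_0 * exp(-qT) * N(-d1)
N(-d1) = 0.13645014; N(-d2) = 0.17704055
P = 51.1100 * 0.91576088 * 0.17704055 - 56.9200 * 0.97628571 * 0.13645014 = 0.7037

Answer: Price = 0.7037


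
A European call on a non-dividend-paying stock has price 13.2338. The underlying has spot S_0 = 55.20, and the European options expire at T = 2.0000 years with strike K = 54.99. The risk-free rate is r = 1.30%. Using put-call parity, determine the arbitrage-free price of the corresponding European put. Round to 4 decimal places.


Answer: Put price = 11.6125

Derivation:
Put-call parity: C - P = S_0 * exp(-qT) - K * exp(-rT).
S_0 * exp(-qT) = 55.2000 * 1.00000000 = 55.20000000
K * exp(-rT) = 54.9900 * 0.97433509 = 53.57868658
P = C - S*exp(-qT) + K*exp(-rT)
P = 13.2338 - 55.20000000 + 53.57868658 = 11.6125


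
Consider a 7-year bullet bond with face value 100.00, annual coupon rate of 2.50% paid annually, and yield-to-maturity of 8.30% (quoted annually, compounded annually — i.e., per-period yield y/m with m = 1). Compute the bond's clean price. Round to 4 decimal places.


Answer: Price = 70.1104

Derivation:
Coupon per period c = face * coupon_rate / m = 2.500000
Periods per year m = 1; per-period yield y/m = 0.083000
Number of cashflows N = 7
Cashflows (t years, CF_t, discount factor 1/(1+y/m)^(m*t), PV):
  t = 1.0000: CF_t = 2.500000, DF = 0.923361, PV = 2.308403
  t = 2.0000: CF_t = 2.500000, DF = 0.852596, PV = 2.131489
  t = 3.0000: CF_t = 2.500000, DF = 0.787254, PV = 1.968134
  t = 4.0000: CF_t = 2.500000, DF = 0.726919, PV = 1.817298
  t = 5.0000: CF_t = 2.500000, DF = 0.671209, PV = 1.678022
  t = 6.0000: CF_t = 2.500000, DF = 0.619768, PV = 1.549420
  t = 7.0000: CF_t = 102.500000, DF = 0.572270, PV = 58.657651
Price P = sum_t PV_t = 70.110418
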